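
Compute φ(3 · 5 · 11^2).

φ(1815) = 1815 · (1 − 1/3) · (1 − 1/5) · (1 − 1/11)
       = 1815 · 80/165 = 880.

880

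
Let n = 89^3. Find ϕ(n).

697048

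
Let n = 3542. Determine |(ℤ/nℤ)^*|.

1320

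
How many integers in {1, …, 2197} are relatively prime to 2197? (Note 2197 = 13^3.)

2028

φ(13^3) = 13^2·(13−1) = 169·12 = 2028.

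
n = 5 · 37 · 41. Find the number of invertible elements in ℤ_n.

5760

φ(7585) = 7585 · (1 − 1/5) · (1 − 1/37) · (1 − 1/41)
       = 7585 · 5760/7585 = 5760.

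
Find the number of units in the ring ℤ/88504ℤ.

38016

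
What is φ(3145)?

2304

3145 = 5 × 17 × 37.
φ(5) = 5 − 1 = 4.
φ(17) = 17 − 1 = 16.
φ(37) = 37 − 1 = 36.
Multiply: 4 · 16 · 36 = 2304.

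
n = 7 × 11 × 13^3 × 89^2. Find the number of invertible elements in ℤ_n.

952997760

φ(7) = 7 − 1 = 6.
φ(11) = 11 − 1 = 10.
φ(13^3) = 13^2·(13−1) = 169·12 = 2028.
φ(89^2) = 89^2 − 89^1 = 7921 − 89 = 7832.
Multiply: 6 · 10 · 2028 · 7832 = 952997760.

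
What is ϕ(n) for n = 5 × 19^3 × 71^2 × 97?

φ(16769466215) = 16769466215 · (1 − 1/5) · (1 − 1/19) · (1 − 1/71) · (1 − 1/97)
       = 16769466215 · 483840/654265 = 12401303040.

12401303040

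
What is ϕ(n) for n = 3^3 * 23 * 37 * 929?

13229568

φ(21345633) = 21345633 · (1 − 1/3) · (1 − 1/23) · (1 − 1/37) · (1 − 1/929)
       = 21345633 · 1469952/2371737 = 13229568.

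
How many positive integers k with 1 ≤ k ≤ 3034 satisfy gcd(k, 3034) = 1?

1440

Prime factorization: 3034 = 2 * 37 * 41.
φ(3034) = 3034 · (1 − 1/2) · (1 − 1/37) · (1 − 1/41)
       = 3034 · 1440/3034 = 1440.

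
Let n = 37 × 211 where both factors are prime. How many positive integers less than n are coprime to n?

7560

φ(7807) = 7807 · (1 − 1/37) · (1 − 1/211)
       = 7807 · 7560/7807 = 7560.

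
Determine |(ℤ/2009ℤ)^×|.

1680

2009 = 7^2 · 41.
φ(7^2) = 7^1·(7−1) = 7·6 = 42.
φ(41) = 41 − 1 = 40.
φ(2009) = 42 × 40 = 1680.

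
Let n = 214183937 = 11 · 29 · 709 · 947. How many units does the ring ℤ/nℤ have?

187535040

φ(214183937) = 214183937 · (1 − 1/11) · (1 − 1/29) · (1 − 1/709) · (1 − 1/947)
       = 214183937 · 187535040/214183937 = 187535040.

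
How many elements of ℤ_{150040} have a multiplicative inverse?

Prime factorization: 150040 = 2**3 · 5 · 11**2 · 31.
φ(150040) = 150040 · (1 − 1/2) · (1 − 1/5) · (1 − 1/11) · (1 − 1/31)
       = 150040 · 1200/3410 = 52800.

52800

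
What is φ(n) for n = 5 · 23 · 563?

49456

φ(64745) = 64745 · (1 − 1/5) · (1 − 1/23) · (1 − 1/563)
       = 64745 · 49456/64745 = 49456.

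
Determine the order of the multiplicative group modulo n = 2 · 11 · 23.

220

φ(506) = 506 · (1 − 1/2) · (1 − 1/11) · (1 − 1/23)
       = 506 · 220/506 = 220.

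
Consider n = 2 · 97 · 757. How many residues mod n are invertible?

φ(2) = 2 − 1 = 1.
φ(97) = 97 − 1 = 96.
φ(757) = 757 − 1 = 756.
Multiply: 1 · 96 · 756 = 72576.

72576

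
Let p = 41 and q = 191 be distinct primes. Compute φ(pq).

7600

φ(7831) = 7831 · (1 − 1/41) · (1 − 1/191)
       = 7831 · 7600/7831 = 7600.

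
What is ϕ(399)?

First factor: 399 = 3 · 7 · 19.
φ(399) = 399 · (1 − 1/3) · (1 − 1/7) · (1 − 1/19)
       = 399 · 216/399 = 216.

216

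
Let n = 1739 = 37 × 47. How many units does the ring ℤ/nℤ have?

1656

φ(1739) = 1739 · (1 − 1/37) · (1 − 1/47)
       = 1739 · 1656/1739 = 1656.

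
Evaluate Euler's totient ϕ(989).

924

Prime factorization: 989 = 23 · 43.
φ(23) = 23 − 1 = 22.
φ(43) = 43 − 1 = 42.
Since φ is multiplicative, φ(989) = 22 · 42 = 924.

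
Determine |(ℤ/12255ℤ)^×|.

6048

Prime factorization: 12255 = 3 · 5 · 19 · 43.
φ(3) = 3 − 1 = 2.
φ(5) = 5 − 1 = 4.
φ(19) = 19 − 1 = 18.
φ(43) = 43 − 1 = 42.
φ(12255) = 2 × 4 × 18 × 42 = 6048.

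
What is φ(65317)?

52920

Factor 65317: 65317 = 7^2 · 31 · 43.
φ(7^2) = 7^1·(7−1) = 7·6 = 42.
φ(31) = 31 − 1 = 30.
φ(43) = 43 − 1 = 42.
Multiply: 42 · 30 · 42 = 52920.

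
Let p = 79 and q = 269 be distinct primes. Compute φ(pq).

For distinct primes, φ(pq) = (p−1)(q−1) = 78 × 268 = 20904.

20904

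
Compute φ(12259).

12259 = 13 · 23 · 41.
φ(12259) = 12259 · (1 − 1/13) · (1 − 1/23) · (1 − 1/41)
       = 12259 · 10560/12259 = 10560.

10560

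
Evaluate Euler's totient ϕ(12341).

10080

12341 = 7 * 41 * 43.
φ(12341) = 12341 · (1 − 1/7) · (1 − 1/41) · (1 − 1/43)
       = 12341 · 10080/12341 = 10080.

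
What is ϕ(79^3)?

486798

φ(79^3) = 79^2·(79−1) = 6241·78 = 486798.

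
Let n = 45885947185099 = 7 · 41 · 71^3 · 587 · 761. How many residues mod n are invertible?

37717003968000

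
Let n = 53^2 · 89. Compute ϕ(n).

φ(53^2) = 53^1·(53−1) = 53·52 = 2756.
φ(89) = 89 − 1 = 88.
φ(250001) = 2756 × 88 = 242528.

242528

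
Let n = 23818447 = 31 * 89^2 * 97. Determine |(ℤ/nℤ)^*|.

φ(23818447) = 23818447 · (1 − 1/31) · (1 − 1/89) · (1 − 1/97)
       = 23818447 · 253440/267623 = 22556160.

22556160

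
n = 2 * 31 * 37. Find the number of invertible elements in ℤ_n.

φ(2) = 2 − 1 = 1.
φ(31) = 31 − 1 = 30.
φ(37) = 37 − 1 = 36.
Since φ is multiplicative, φ(2294) = 1 · 30 · 36 = 1080.

1080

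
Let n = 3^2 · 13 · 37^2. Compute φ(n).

95904

φ(3^2) = 3^2 − 3^1 = 9 − 3 = 6.
φ(13) = 13 − 1 = 12.
φ(37^2) = 37^2 − 37^1 = 1369 − 37 = 1332.
Multiply: 6 · 12 · 1332 = 95904.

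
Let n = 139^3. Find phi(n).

2666298

φ(2685619) = 2685619 · (1 − 1/139)
       = 2685619 · 138/139 = 2666298.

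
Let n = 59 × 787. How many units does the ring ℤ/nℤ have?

φ(46433) = 46433 · (1 − 1/59) · (1 − 1/787)
       = 46433 · 45588/46433 = 45588.

45588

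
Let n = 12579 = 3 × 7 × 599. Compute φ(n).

7176

φ(3) = 3 − 1 = 2.
φ(7) = 7 − 1 = 6.
φ(599) = 599 − 1 = 598.
φ(12579) = 2 × 6 × 598 = 7176.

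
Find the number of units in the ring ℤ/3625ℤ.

2800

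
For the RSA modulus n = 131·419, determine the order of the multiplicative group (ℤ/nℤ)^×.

54340

φ(131) = 131 − 1 = 130.
φ(419) = 419 − 1 = 418.
Multiply: 130 · 418 = 54340.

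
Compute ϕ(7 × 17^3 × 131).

3606720

φ(4505221) = 4505221 · (1 − 1/7) · (1 − 1/17) · (1 − 1/131)
       = 4505221 · 12480/15589 = 3606720.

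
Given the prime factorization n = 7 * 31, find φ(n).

φ(7) = 7 − 1 = 6.
φ(31) = 31 − 1 = 30.
Multiply: 6 · 30 = 180.

180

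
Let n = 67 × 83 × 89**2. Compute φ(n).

42386784

φ(44048681) = 44048681 · (1 − 1/67) · (1 − 1/83) · (1 − 1/89)
       = 44048681 · 476256/494929 = 42386784.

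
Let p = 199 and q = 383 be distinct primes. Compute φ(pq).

For distinct primes, φ(pq) = (p−1)(q−1) = 198 × 382 = 75636.

75636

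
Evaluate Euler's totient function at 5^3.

φ(5^3) = 5^2·(5−1) = 25·4 = 100.

100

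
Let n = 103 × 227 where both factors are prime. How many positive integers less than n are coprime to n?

23052

φ(103) = 103 − 1 = 102.
φ(227) = 227 − 1 = 226.
φ(23381) = 102 × 226 = 23052.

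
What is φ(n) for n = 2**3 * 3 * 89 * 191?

133760

φ(2^3) = 2^3 − 2^2 = 8 − 4 = 4.
φ(3) = 3 − 1 = 2.
φ(89) = 89 − 1 = 88.
φ(191) = 191 − 1 = 190.
Multiply: 4 · 2 · 88 · 190 = 133760.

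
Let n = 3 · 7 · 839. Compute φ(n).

φ(17619) = 17619 · (1 − 1/3) · (1 − 1/7) · (1 − 1/839)
       = 17619 · 10056/17619 = 10056.

10056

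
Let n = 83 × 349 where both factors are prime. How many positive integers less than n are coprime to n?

φ(n) = (p − 1)(q − 1) = (83−1)(349−1) = 82·348 = 28536.

28536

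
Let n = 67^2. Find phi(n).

φ(4489) = 4489 · (1 − 1/67)
       = 4489 · 66/67 = 4422.

4422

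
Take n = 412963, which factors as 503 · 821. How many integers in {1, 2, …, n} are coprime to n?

411640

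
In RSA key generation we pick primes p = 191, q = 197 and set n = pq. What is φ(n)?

φ(37627) = 37627 · (1 − 1/191) · (1 − 1/197)
       = 37627 · 37240/37627 = 37240.

37240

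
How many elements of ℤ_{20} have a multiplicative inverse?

8

Factor 20: 20 = 2^2 · 5.
φ(2^2) = 2^1·(2−1) = 2·1 = 2.
φ(5) = 5 − 1 = 4.
Multiply: 2 · 4 = 8.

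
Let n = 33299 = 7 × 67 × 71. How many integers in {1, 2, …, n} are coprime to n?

27720

φ(7) = 7 − 1 = 6.
φ(67) = 67 − 1 = 66.
φ(71) = 71 − 1 = 70.
φ(33299) = 6 × 66 × 70 = 27720.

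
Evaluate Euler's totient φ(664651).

564480

Factor 664651: 664651 = 13 · 29 · 41 · 43.
φ(664651) = 664651 · (1 − 1/13) · (1 − 1/29) · (1 − 1/41) · (1 − 1/43)
       = 664651 · 564480/664651 = 564480.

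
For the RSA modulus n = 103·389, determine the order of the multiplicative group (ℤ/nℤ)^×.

39576

φ(103) = 103 − 1 = 102.
φ(389) = 389 − 1 = 388.
φ(40067) = 102 × 388 = 39576.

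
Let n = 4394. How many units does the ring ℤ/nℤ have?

First factor: 4394 = 2 * 13**3.
φ(4394) = 4394 · (1 − 1/2) · (1 − 1/13)
       = 4394 · 12/26 = 2028.

2028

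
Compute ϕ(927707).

774400

First factor: 927707 = 11^3 * 17 * 41.
φ(11^3) = 11^3 − 11^2 = 1331 − 121 = 1210.
φ(17) = 17 − 1 = 16.
φ(41) = 41 − 1 = 40.
Multiply: 1210 · 16 · 40 = 774400.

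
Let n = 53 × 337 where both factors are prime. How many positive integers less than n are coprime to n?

φ(53) = 53 − 1 = 52.
φ(337) = 337 − 1 = 336.
Multiply: 52 · 336 = 17472.

17472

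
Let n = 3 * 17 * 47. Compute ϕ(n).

1472

φ(2397) = 2397 · (1 − 1/3) · (1 − 1/17) · (1 − 1/47)
       = 2397 · 1472/2397 = 1472.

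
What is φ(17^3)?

4624

φ(4913) = 4913 · (1 − 1/17)
       = 4913 · 16/17 = 4624.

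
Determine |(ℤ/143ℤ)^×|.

120

143 = 11 · 13.
φ(143) = 143 · (1 − 1/11) · (1 − 1/13)
       = 143 · 120/143 = 120.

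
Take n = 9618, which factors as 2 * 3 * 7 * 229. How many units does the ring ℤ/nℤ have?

2736

φ(2) = 2 − 1 = 1.
φ(3) = 3 − 1 = 2.
φ(7) = 7 − 1 = 6.
φ(229) = 229 − 1 = 228.
Multiply: 1 · 2 · 6 · 228 = 2736.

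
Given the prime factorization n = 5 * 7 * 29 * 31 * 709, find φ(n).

14273280

φ(5) = 5 − 1 = 4.
φ(7) = 7 − 1 = 6.
φ(29) = 29 − 1 = 28.
φ(31) = 31 − 1 = 30.
φ(709) = 709 − 1 = 708.
φ(22308685) = 4 × 6 × 28 × 30 × 708 = 14273280.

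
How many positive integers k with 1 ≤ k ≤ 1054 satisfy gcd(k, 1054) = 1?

Factor 1054: 1054 = 2 × 17 × 31.
φ(2) = 2 − 1 = 1.
φ(17) = 17 − 1 = 16.
φ(31) = 31 − 1 = 30.
φ(1054) = 1 × 16 × 30 = 480.

480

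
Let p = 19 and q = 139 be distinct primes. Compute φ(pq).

2484

φ(n) = (p − 1)(q − 1) = (19−1)(139−1) = 18·138 = 2484.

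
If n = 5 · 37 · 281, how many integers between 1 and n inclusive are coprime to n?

40320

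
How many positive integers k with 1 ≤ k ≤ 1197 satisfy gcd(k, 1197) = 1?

648

Prime factorization: 1197 = 3^2 · 7 · 19.
φ(1197) = 1197 · (1 − 1/3) · (1 − 1/7) · (1 − 1/19)
       = 1197 · 216/399 = 648.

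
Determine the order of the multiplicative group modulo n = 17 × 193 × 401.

1228800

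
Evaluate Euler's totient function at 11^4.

13310

φ(11^4) = 11^4 − 11^3 = 14641 − 1331 = 13310.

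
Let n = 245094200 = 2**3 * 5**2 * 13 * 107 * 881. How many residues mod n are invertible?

φ(245094200) = 245094200 · (1 − 1/2) · (1 − 1/5) · (1 − 1/13) · (1 − 1/107) · (1 − 1/881)
       = 245094200 · 4477440/12254710 = 89548800.

89548800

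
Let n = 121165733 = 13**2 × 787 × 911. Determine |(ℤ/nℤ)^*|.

φ(13^2) = 13^2 − 13^1 = 169 − 13 = 156.
φ(787) = 787 − 1 = 786.
φ(911) = 911 − 1 = 910.
φ(121165733) = 156 × 786 × 910 = 111580560.

111580560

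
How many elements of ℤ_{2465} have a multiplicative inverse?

2465 = 5 * 17 * 29.
φ(5) = 5 − 1 = 4.
φ(17) = 17 − 1 = 16.
φ(29) = 29 − 1 = 28.
Since φ is multiplicative, φ(2465) = 4 · 16 · 28 = 1792.

1792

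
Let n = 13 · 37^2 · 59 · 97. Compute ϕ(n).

φ(13) = 13 − 1 = 12.
φ(37^2) = 37^2 − 37^1 = 1369 − 37 = 1332.
φ(59) = 59 − 1 = 58.
φ(97) = 97 − 1 = 96.
Multiply: 12 · 1332 · 58 · 96 = 88998912.

88998912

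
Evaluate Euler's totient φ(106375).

79200

106375 = 5^3 · 23 · 37.
φ(106375) = 106375 · (1 − 1/5) · (1 − 1/23) · (1 − 1/37)
       = 106375 · 3168/4255 = 79200.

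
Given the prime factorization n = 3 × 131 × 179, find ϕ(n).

φ(3) = 3 − 1 = 2.
φ(131) = 131 − 1 = 130.
φ(179) = 179 − 1 = 178.
Multiply: 2 · 130 · 178 = 46280.

46280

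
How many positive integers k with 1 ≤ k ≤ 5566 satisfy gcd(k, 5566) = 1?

2420

Prime factorization: 5566 = 2 · 11^2 · 23.
φ(2) = 2 − 1 = 1.
φ(11^2) = 11^1·(11−1) = 11·10 = 110.
φ(23) = 23 − 1 = 22.
φ(5566) = 1 × 110 × 22 = 2420.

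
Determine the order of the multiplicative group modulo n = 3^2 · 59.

348

φ(531) = 531 · (1 − 1/3) · (1 − 1/59)
       = 531 · 116/177 = 348.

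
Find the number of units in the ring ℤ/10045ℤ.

6720

Prime factorization: 10045 = 5 · 7**2 · 41.
φ(10045) = 10045 · (1 − 1/5) · (1 − 1/7) · (1 − 1/41)
       = 10045 · 960/1435 = 6720.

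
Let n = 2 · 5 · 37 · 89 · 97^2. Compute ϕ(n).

118001664

φ(2) = 2 − 1 = 1.
φ(5) = 5 − 1 = 4.
φ(37) = 37 − 1 = 36.
φ(89) = 89 − 1 = 88.
φ(97^2) = 97^2 − 97^1 = 9409 − 97 = 9312.
Since φ is multiplicative, φ(309838370) = 1 · 4 · 36 · 88 · 9312 = 118001664.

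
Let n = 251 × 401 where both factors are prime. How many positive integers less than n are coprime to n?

φ(pq) = (p−1)(q−1) = 250 · 400 = 100000.

100000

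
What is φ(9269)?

7920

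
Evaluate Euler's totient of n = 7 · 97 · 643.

369792

φ(7) = 7 − 1 = 6.
φ(97) = 97 − 1 = 96.
φ(643) = 643 − 1 = 642.
φ(436597) = 6 × 96 × 642 = 369792.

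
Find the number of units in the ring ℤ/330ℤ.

Factor 330: 330 = 2 * 3 * 5 * 11.
φ(330) = 330 · (1 − 1/2) · (1 − 1/3) · (1 − 1/5) · (1 − 1/11)
       = 330 · 80/330 = 80.

80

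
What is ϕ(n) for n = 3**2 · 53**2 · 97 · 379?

φ(929405403) = 929405403 · (1 − 1/3) · (1 − 1/53) · (1 − 1/97) · (1 − 1/379)
       = 929405403 · 3773952/5845317 = 600058368.

600058368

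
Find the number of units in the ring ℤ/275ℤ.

200

Prime factorization: 275 = 5^2 × 11.
φ(5^2) = 5^1·(5−1) = 5·4 = 20.
φ(11) = 11 − 1 = 10.
Since φ is multiplicative, φ(275) = 20 · 10 = 200.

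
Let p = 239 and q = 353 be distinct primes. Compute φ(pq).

φ(84367) = 84367 · (1 − 1/239) · (1 − 1/353)
       = 84367 · 83776/84367 = 83776.

83776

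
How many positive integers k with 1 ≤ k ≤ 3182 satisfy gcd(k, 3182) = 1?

Prime factorization: 3182 = 2 × 37 × 43.
φ(2) = 2 − 1 = 1.
φ(37) = 37 − 1 = 36.
φ(43) = 43 − 1 = 42.
Multiply: 1 · 36 · 42 = 1512.

1512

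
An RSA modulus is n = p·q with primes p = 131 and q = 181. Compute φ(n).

23400

φ(n) = (p − 1)(q − 1) = (131−1)(181−1) = 130·180 = 23400.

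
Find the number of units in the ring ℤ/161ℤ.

First factor: 161 = 7 * 23.
φ(7) = 7 − 1 = 6.
φ(23) = 23 − 1 = 22.
Multiply: 6 · 22 = 132.

132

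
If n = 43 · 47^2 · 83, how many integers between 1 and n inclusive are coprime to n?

7445928

φ(43) = 43 − 1 = 42.
φ(47^2) = 47^1·(47−1) = 47·46 = 2162.
φ(83) = 83 − 1 = 82.
Multiply: 42 · 2162 · 82 = 7445928.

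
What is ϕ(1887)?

1152

Factor 1887: 1887 = 3 * 17 * 37.
φ(3) = 3 − 1 = 2.
φ(17) = 17 − 1 = 16.
φ(37) = 37 − 1 = 36.
Multiply: 2 · 16 · 36 = 1152.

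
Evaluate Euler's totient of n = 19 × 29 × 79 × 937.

φ(19) = 19 − 1 = 18.
φ(29) = 29 − 1 = 28.
φ(79) = 79 − 1 = 78.
φ(937) = 937 − 1 = 936.
φ(40786673) = 18 × 28 × 78 × 936 = 36796032.

36796032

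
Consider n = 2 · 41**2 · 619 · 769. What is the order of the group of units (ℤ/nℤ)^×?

778383360

φ(2) = 2 − 1 = 1.
φ(41^2) = 41^1·(41−1) = 41·40 = 1640.
φ(619) = 619 − 1 = 618.
φ(769) = 769 − 1 = 768.
Since φ is multiplicative, φ(1600348982) = 1 · 1640 · 618 · 768 = 778383360.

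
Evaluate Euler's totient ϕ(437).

396

437 = 19 × 23.
φ(437) = 437 · (1 − 1/19) · (1 − 1/23)
       = 437 · 396/437 = 396.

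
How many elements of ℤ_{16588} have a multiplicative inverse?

6720

Prime factorization: 16588 = 2^2 · 11 · 13 · 29.
φ(2^2) = 2^1·(2−1) = 2·1 = 2.
φ(11) = 11 − 1 = 10.
φ(13) = 13 − 1 = 12.
φ(29) = 29 − 1 = 28.
φ(16588) = 2 × 10 × 12 × 28 = 6720.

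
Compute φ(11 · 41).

φ(451) = 451 · (1 − 1/11) · (1 − 1/41)
       = 451 · 400/451 = 400.

400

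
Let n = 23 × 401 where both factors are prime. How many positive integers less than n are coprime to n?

For distinct primes, φ(pq) = (p−1)(q−1) = 22 × 400 = 8800.

8800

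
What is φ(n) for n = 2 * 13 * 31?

φ(806) = 806 · (1 − 1/2) · (1 − 1/13) · (1 − 1/31)
       = 806 · 360/806 = 360.

360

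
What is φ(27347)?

Prime factorization: 27347 = 23 · 29 · 41.
φ(23) = 23 − 1 = 22.
φ(29) = 29 − 1 = 28.
φ(41) = 41 − 1 = 40.
φ(27347) = 22 × 28 × 40 = 24640.

24640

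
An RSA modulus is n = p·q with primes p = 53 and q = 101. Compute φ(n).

φ(53) = 53 − 1 = 52.
φ(101) = 101 − 1 = 100.
φ(5353) = 52 × 100 = 5200.

5200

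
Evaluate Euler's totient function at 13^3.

φ(2197) = 2197 · (1 − 1/13)
       = 2197 · 12/13 = 2028.

2028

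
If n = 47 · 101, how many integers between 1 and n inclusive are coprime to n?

4600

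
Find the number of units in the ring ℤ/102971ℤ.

First factor: 102971 = 11**2 * 23 * 37.
φ(11^2) = 11^1·(11−1) = 11·10 = 110.
φ(23) = 23 − 1 = 22.
φ(37) = 37 − 1 = 36.
φ(102971) = 110 × 22 × 36 = 87120.

87120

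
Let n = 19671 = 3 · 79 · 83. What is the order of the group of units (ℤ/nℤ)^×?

φ(19671) = 19671 · (1 − 1/3) · (1 − 1/79) · (1 − 1/83)
       = 19671 · 12792/19671 = 12792.

12792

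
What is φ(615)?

320

Prime factorization: 615 = 3 × 5 × 41.
φ(615) = 615 · (1 − 1/3) · (1 − 1/5) · (1 − 1/41)
       = 615 · 320/615 = 320.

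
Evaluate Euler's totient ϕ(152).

Prime factorization: 152 = 2^3 · 19.
φ(2^3) = 2^2·(2−1) = 4·1 = 4.
φ(19) = 19 − 1 = 18.
Multiply: 4 · 18 = 72.

72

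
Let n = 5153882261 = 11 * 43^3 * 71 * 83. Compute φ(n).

φ(11) = 11 − 1 = 10.
φ(43^3) = 43^2·(43−1) = 1849·42 = 77658.
φ(71) = 71 − 1 = 70.
φ(83) = 83 − 1 = 82.
Since φ is multiplicative, φ(5153882261) = 10 · 77658 · 70 · 82 = 4457569200.

4457569200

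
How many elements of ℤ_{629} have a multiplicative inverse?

First factor: 629 = 17 · 37.
φ(17) = 17 − 1 = 16.
φ(37) = 37 − 1 = 36.
Since φ is multiplicative, φ(629) = 16 · 36 = 576.

576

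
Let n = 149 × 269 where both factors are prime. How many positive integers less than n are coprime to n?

39664

For distinct primes, φ(pq) = (p−1)(q−1) = 148 × 268 = 39664.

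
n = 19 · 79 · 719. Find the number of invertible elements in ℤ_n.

φ(1079219) = 1079219 · (1 − 1/19) · (1 − 1/79) · (1 − 1/719)
       = 1079219 · 1008072/1079219 = 1008072.

1008072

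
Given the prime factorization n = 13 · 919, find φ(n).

11016

φ(13) = 13 − 1 = 12.
φ(919) = 919 − 1 = 918.
Since φ is multiplicative, φ(11947) = 12 · 918 = 11016.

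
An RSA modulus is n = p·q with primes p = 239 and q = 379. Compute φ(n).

For distinct primes, φ(pq) = (p−1)(q−1) = 238 × 378 = 89964.

89964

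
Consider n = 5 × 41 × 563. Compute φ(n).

89920

φ(115415) = 115415 · (1 − 1/5) · (1 − 1/41) · (1 − 1/563)
       = 115415 · 89920/115415 = 89920.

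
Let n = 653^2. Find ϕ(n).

425756

φ(426409) = 426409 · (1 − 1/653)
       = 426409 · 652/653 = 425756.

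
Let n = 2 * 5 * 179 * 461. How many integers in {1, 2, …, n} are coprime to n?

φ(825190) = 825190 · (1 − 1/2) · (1 − 1/5) · (1 − 1/179) · (1 − 1/461)
       = 825190 · 327520/825190 = 327520.

327520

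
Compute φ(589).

First factor: 589 = 19 · 31.
φ(19) = 19 − 1 = 18.
φ(31) = 31 − 1 = 30.
φ(589) = 18 × 30 = 540.

540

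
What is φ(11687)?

10080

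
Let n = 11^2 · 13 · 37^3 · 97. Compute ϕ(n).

φ(11^2) = 11^1·(11−1) = 11·10 = 110.
φ(13) = 13 − 1 = 12.
φ(37^3) = 37^3 − 37^2 = 50653 − 1369 = 49284.
φ(97) = 97 − 1 = 96.
Since φ is multiplicative, φ(7728685393) = 110 · 12 · 49284 · 96 = 6245268480.

6245268480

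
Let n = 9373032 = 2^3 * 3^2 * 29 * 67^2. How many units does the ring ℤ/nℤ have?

2971584

φ(9373032) = 9373032 · (1 − 1/2) · (1 − 1/3) · (1 − 1/29) · (1 − 1/67)
       = 9373032 · 3696/11658 = 2971584.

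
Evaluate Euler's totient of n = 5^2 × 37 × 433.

φ(400525) = 400525 · (1 − 1/5) · (1 − 1/37) · (1 − 1/433)
       = 400525 · 62208/80105 = 311040.

311040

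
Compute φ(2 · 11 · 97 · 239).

φ(510026) = 510026 · (1 − 1/2) · (1 − 1/11) · (1 − 1/97) · (1 − 1/239)
       = 510026 · 228480/510026 = 228480.

228480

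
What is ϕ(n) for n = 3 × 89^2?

15664

φ(3) = 3 − 1 = 2.
φ(89^2) = 89^2 − 89^1 = 7921 − 89 = 7832.
Multiply: 2 · 7832 = 15664.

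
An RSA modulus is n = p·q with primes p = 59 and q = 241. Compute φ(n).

13920

φ(pq) = (p−1)(q−1) = 58 · 240 = 13920.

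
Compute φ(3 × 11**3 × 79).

188760

φ(315447) = 315447 · (1 − 1/3) · (1 − 1/11) · (1 − 1/79)
       = 315447 · 1560/2607 = 188760.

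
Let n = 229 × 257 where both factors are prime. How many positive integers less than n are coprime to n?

58368

φ(n) = (p − 1)(q − 1) = (229−1)(257−1) = 228·256 = 58368.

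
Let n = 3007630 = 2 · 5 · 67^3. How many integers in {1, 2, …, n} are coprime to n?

φ(3007630) = 3007630 · (1 − 1/2) · (1 − 1/5) · (1 − 1/67)
       = 3007630 · 264/670 = 1185096.

1185096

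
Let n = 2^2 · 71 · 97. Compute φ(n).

13440

φ(27548) = 27548 · (1 − 1/2) · (1 − 1/71) · (1 − 1/97)
       = 27548 · 6720/13774 = 13440.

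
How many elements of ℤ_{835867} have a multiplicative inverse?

725760

Prime factorization: 835867 = 19 × 29 × 37 × 41.
φ(19) = 19 − 1 = 18.
φ(29) = 29 − 1 = 28.
φ(37) = 37 − 1 = 36.
φ(41) = 41 − 1 = 40.
Since φ is multiplicative, φ(835867) = 18 · 28 · 36 · 40 = 725760.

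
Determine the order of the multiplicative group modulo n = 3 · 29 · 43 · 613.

φ(3) = 3 − 1 = 2.
φ(29) = 29 − 1 = 28.
φ(43) = 43 − 1 = 42.
φ(613) = 613 − 1 = 612.
φ(2293233) = 2 × 28 × 42 × 612 = 1439424.

1439424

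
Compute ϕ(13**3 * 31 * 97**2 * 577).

326328238080

φ(13^3) = 13^3 − 13^2 = 2197 − 169 = 2028.
φ(31) = 31 − 1 = 30.
φ(97^2) = 97^1·(97−1) = 97·96 = 9312.
φ(577) = 577 − 1 = 576.
Since φ is multiplicative, φ(369752426251) = 2028 · 30 · 9312 · 576 = 326328238080.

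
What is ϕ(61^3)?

φ(226981) = 226981 · (1 − 1/61)
       = 226981 · 60/61 = 223260.

223260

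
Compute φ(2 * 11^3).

1210

φ(2662) = 2662 · (1 − 1/2) · (1 − 1/11)
       = 2662 · 10/22 = 1210.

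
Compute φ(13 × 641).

φ(13) = 13 − 1 = 12.
φ(641) = 641 − 1 = 640.
Multiply: 12 · 640 = 7680.

7680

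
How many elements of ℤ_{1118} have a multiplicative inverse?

504

Prime factorization: 1118 = 2 · 13 · 43.
φ(2) = 2 − 1 = 1.
φ(13) = 13 − 1 = 12.
φ(43) = 43 − 1 = 42.
φ(1118) = 1 × 12 × 42 = 504.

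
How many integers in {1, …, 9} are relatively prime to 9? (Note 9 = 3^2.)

6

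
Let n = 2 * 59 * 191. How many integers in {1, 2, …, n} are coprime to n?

φ(2) = 2 − 1 = 1.
φ(59) = 59 − 1 = 58.
φ(191) = 191 − 1 = 190.
Multiply: 1 · 58 · 190 = 11020.

11020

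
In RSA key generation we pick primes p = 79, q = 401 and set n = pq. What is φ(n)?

For distinct primes, φ(pq) = (p−1)(q−1) = 78 × 400 = 31200.

31200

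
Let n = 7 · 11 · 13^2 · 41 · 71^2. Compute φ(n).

φ(7) = 7 − 1 = 6.
φ(11) = 11 − 1 = 10.
φ(13^2) = 13^2 − 13^1 = 169 − 13 = 156.
φ(41) = 41 − 1 = 40.
φ(71^2) = 71^2 − 71^1 = 5041 − 71 = 4970.
φ(2689539853) = 6 × 10 × 156 × 40 × 4970 = 1860768000.

1860768000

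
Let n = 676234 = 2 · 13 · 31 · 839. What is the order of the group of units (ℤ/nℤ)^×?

φ(676234) = 676234 · (1 − 1/2) · (1 − 1/13) · (1 − 1/31) · (1 − 1/839)
       = 676234 · 301680/676234 = 301680.

301680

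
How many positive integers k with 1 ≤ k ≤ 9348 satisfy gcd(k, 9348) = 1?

2880

Factor 9348: 9348 = 2^2 · 3 · 19 · 41.
φ(2^2) = 2^2 − 2^1 = 4 − 2 = 2.
φ(3) = 3 − 1 = 2.
φ(19) = 19 − 1 = 18.
φ(41) = 41 − 1 = 40.
Multiply: 2 · 2 · 18 · 40 = 2880.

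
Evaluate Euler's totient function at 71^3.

352870

φ(71^3) = 71^2·(71−1) = 5041·70 = 352870.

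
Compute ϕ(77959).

77959 = 7^2 · 37 · 43.
φ(7^2) = 7^1·(7−1) = 7·6 = 42.
φ(37) = 37 − 1 = 36.
φ(43) = 43 − 1 = 42.
φ(77959) = 42 × 36 × 42 = 63504.

63504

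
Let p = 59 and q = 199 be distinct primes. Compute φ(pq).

11484

φ(pq) = (p−1)(q−1) = 58 · 198 = 11484.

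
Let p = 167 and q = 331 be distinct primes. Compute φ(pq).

54780

For distinct primes, φ(pq) = (p−1)(q−1) = 166 × 330 = 54780.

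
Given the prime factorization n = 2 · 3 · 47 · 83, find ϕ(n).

φ(2) = 2 − 1 = 1.
φ(3) = 3 − 1 = 2.
φ(47) = 47 − 1 = 46.
φ(83) = 83 − 1 = 82.
Multiply: 1 · 2 · 46 · 82 = 7544.

7544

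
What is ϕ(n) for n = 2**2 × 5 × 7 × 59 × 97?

φ(801220) = 801220 · (1 − 1/2) · (1 − 1/5) · (1 − 1/7) · (1 − 1/59) · (1 − 1/97)
       = 801220 · 133632/400610 = 267264.

267264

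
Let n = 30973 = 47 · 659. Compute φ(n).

φ(47) = 47 − 1 = 46.
φ(659) = 659 − 1 = 658.
φ(30973) = 46 × 658 = 30268.

30268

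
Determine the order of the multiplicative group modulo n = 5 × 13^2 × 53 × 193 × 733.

φ(5) = 5 − 1 = 4.
φ(13^2) = 13^1·(13−1) = 13·12 = 156.
φ(53) = 53 − 1 = 52.
φ(193) = 193 − 1 = 192.
φ(733) = 733 − 1 = 732.
Since φ is multiplicative, φ(6335689165) = 4 · 156 · 52 · 192 · 732 = 4560371712.

4560371712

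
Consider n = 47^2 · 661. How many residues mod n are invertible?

1426920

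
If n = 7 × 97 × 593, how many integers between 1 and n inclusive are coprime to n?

φ(7) = 7 − 1 = 6.
φ(97) = 97 − 1 = 96.
φ(593) = 593 − 1 = 592.
φ(402647) = 6 × 96 × 592 = 340992.

340992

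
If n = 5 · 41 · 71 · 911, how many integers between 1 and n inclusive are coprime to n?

φ(5) = 5 − 1 = 4.
φ(41) = 41 − 1 = 40.
φ(71) = 71 − 1 = 70.
φ(911) = 911 − 1 = 910.
Multiply: 4 · 40 · 70 · 910 = 10192000.

10192000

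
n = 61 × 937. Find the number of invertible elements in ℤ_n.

φ(61) = 61 − 1 = 60.
φ(937) = 937 − 1 = 936.
φ(57157) = 60 × 936 = 56160.

56160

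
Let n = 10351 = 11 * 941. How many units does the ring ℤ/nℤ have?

φ(11) = 11 − 1 = 10.
φ(941) = 941 − 1 = 940.
Since φ is multiplicative, φ(10351) = 10 · 940 = 9400.

9400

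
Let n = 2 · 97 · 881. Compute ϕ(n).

84480

φ(2) = 2 − 1 = 1.
φ(97) = 97 − 1 = 96.
φ(881) = 881 − 1 = 880.
Multiply: 1 · 96 · 880 = 84480.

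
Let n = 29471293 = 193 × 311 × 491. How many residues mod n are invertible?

29164800

φ(193) = 193 − 1 = 192.
φ(311) = 311 − 1 = 310.
φ(491) = 491 − 1 = 490.
Since φ is multiplicative, φ(29471293) = 192 · 310 · 490 = 29164800.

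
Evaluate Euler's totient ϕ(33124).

Prime factorization: 33124 = 2^2 * 7^2 * 13^2.
φ(2^2) = 2^1·(2−1) = 2·1 = 2.
φ(7^2) = 7^1·(7−1) = 7·6 = 42.
φ(13^2) = 13^2 − 13^1 = 169 − 13 = 156.
φ(33124) = 2 × 42 × 156 = 13104.

13104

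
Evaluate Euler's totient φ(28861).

22680

Prime factorization: 28861 = 7**2 × 19 × 31.
φ(7^2) = 7^2 − 7^1 = 49 − 7 = 42.
φ(19) = 19 − 1 = 18.
φ(31) = 31 − 1 = 30.
Since φ is multiplicative, φ(28861) = 42 · 18 · 30 = 22680.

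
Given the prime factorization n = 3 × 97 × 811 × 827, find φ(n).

128459520

φ(3) = 3 − 1 = 2.
φ(97) = 97 − 1 = 96.
φ(811) = 811 − 1 = 810.
φ(827) = 827 − 1 = 826.
φ(195172827) = 2 × 96 × 810 × 826 = 128459520.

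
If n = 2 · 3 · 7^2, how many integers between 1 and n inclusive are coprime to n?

84

φ(2) = 2 − 1 = 1.
φ(3) = 3 − 1 = 2.
φ(7^2) = 7^2 − 7^1 = 49 − 7 = 42.
Since φ is multiplicative, φ(294) = 1 · 2 · 42 = 84.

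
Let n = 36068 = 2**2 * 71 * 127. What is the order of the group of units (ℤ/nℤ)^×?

17640

φ(2^2) = 2^1·(2−1) = 2·1 = 2.
φ(71) = 71 − 1 = 70.
φ(127) = 127 − 1 = 126.
φ(36068) = 2 × 70 × 126 = 17640.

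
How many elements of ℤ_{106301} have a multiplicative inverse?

89856

First factor: 106301 = 13**2 · 17 · 37.
φ(13^2) = 13^2 − 13^1 = 169 − 13 = 156.
φ(17) = 17 − 1 = 16.
φ(37) = 37 − 1 = 36.
Multiply: 156 · 16 · 36 = 89856.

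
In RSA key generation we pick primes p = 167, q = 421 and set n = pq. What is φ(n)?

69720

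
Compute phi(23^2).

φ(529) = 529 · (1 − 1/23)
       = 529 · 22/23 = 506.

506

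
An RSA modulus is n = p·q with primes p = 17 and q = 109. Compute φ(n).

φ(n) = (p − 1)(q − 1) = (17−1)(109−1) = 16·108 = 1728.

1728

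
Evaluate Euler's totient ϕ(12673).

Factor 12673: 12673 = 19 · 23 · 29.
φ(19) = 19 − 1 = 18.
φ(23) = 23 − 1 = 22.
φ(29) = 29 − 1 = 28.
Since φ is multiplicative, φ(12673) = 18 · 22 · 28 = 11088.

11088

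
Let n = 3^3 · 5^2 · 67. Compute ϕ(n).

φ(45225) = 45225 · (1 − 1/3) · (1 − 1/5) · (1 − 1/67)
       = 45225 · 528/1005 = 23760.

23760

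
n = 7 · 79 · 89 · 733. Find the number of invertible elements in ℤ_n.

φ(7) = 7 − 1 = 6.
φ(79) = 79 − 1 = 78.
φ(89) = 89 − 1 = 88.
φ(733) = 733 − 1 = 732.
Since φ is multiplicative, φ(36076061) = 6 · 78 · 88 · 732 = 30146688.

30146688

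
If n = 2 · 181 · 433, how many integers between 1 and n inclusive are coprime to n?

φ(2) = 2 − 1 = 1.
φ(181) = 181 − 1 = 180.
φ(433) = 433 − 1 = 432.
Multiply: 1 · 180 · 432 = 77760.

77760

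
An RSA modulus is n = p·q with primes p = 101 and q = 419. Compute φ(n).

41800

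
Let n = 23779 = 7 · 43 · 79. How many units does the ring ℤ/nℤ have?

19656

φ(23779) = 23779 · (1 − 1/7) · (1 − 1/43) · (1 − 1/79)
       = 23779 · 19656/23779 = 19656.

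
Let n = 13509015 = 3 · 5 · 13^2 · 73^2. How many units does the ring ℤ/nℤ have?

6559488

φ(13509015) = 13509015 · (1 − 1/3) · (1 − 1/5) · (1 − 1/13) · (1 − 1/73)
       = 13509015 · 6912/14235 = 6559488.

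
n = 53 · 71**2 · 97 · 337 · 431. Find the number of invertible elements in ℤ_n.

3584583475200

φ(53) = 53 − 1 = 52.
φ(71^2) = 71^2 − 71^1 = 5041 − 71 = 4970.
φ(97) = 97 − 1 = 96.
φ(337) = 337 − 1 = 336.
φ(431) = 431 − 1 = 430.
Since φ is multiplicative, φ(3764189442907) = 52 · 4970 · 96 · 336 · 430 = 3584583475200.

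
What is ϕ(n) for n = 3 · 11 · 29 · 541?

φ(3) = 3 − 1 = 2.
φ(11) = 11 − 1 = 10.
φ(29) = 29 − 1 = 28.
φ(541) = 541 − 1 = 540.
φ(517737) = 2 × 10 × 28 × 540 = 302400.

302400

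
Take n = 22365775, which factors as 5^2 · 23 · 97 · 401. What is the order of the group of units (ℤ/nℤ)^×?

φ(5^2) = 5^1·(5−1) = 5·4 = 20.
φ(23) = 23 − 1 = 22.
φ(97) = 97 − 1 = 96.
φ(401) = 401 − 1 = 400.
Since φ is multiplicative, φ(22365775) = 20 · 22 · 96 · 400 = 16896000.

16896000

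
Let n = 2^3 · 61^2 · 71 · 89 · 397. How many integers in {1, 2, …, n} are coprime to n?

35712230400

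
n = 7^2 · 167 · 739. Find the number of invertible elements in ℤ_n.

5145336

φ(6047237) = 6047237 · (1 − 1/7) · (1 − 1/167) · (1 − 1/739)
       = 6047237 · 735048/863891 = 5145336.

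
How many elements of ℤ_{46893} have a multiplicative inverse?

23520

First factor: 46893 = 3 · 7^2 · 11 · 29.
φ(3) = 3 − 1 = 2.
φ(7^2) = 7^2 − 7^1 = 49 − 7 = 42.
φ(11) = 11 − 1 = 10.
φ(29) = 29 − 1 = 28.
Since φ is multiplicative, φ(46893) = 2 · 42 · 10 · 28 = 23520.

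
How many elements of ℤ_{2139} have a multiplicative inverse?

1320

Factor 2139: 2139 = 3 · 23 · 31.
φ(2139) = 2139 · (1 − 1/3) · (1 − 1/23) · (1 − 1/31)
       = 2139 · 1320/2139 = 1320.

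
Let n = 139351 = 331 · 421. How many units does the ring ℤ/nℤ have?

138600

φ(331) = 331 − 1 = 330.
φ(421) = 421 − 1 = 420.
Since φ is multiplicative, φ(139351) = 330 · 420 = 138600.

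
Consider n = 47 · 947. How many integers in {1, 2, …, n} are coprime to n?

φ(44509) = 44509 · (1 − 1/47) · (1 − 1/947)
       = 44509 · 43516/44509 = 43516.

43516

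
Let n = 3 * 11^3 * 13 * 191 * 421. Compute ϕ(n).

2317392000

φ(4174054599) = 4174054599 · (1 − 1/3) · (1 − 1/11) · (1 − 1/13) · (1 − 1/191) · (1 − 1/421)
       = 4174054599 · 19152000/34496319 = 2317392000.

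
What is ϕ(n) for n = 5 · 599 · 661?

φ(5) = 5 − 1 = 4.
φ(599) = 599 − 1 = 598.
φ(661) = 661 − 1 = 660.
φ(1979695) = 4 × 598 × 660 = 1578720.

1578720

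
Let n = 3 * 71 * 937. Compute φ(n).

φ(199581) = 199581 · (1 − 1/3) · (1 − 1/71) · (1 − 1/937)
       = 199581 · 131040/199581 = 131040.

131040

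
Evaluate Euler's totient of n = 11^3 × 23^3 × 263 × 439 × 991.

1599831779911200

φ(1852914955832699) = 1852914955832699 · (1 − 1/11) · (1 − 1/23) · (1 − 1/263) · (1 − 1/439) · (1 − 1/991)
       = 1852914955832699 · 24993856800/28947725411 = 1599831779911200.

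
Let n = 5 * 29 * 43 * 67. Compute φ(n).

φ(5) = 5 − 1 = 4.
φ(29) = 29 − 1 = 28.
φ(43) = 43 − 1 = 42.
φ(67) = 67 − 1 = 66.
φ(417745) = 4 × 28 × 42 × 66 = 310464.

310464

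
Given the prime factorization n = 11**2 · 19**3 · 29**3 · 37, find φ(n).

φ(748931144027) = 748931144027 · (1 − 1/11) · (1 − 1/19) · (1 − 1/29) · (1 − 1/37)
       = 748931144027 · 181440/224257 = 605939019840.

605939019840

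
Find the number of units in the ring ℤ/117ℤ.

Factor 117: 117 = 3^2 · 13.
φ(3^2) = 3^2 − 3^1 = 9 − 3 = 6.
φ(13) = 13 − 1 = 12.
Since φ is multiplicative, φ(117) = 6 · 12 = 72.

72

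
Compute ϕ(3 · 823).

φ(3) = 3 − 1 = 2.
φ(823) = 823 − 1 = 822.
Since φ is multiplicative, φ(2469) = 2 · 822 = 1644.

1644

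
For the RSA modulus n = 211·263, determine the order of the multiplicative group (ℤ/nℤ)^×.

55020

φ(55493) = 55493 · (1 − 1/211) · (1 − 1/263)
       = 55493 · 55020/55493 = 55020.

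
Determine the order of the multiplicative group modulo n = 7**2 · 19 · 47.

φ(7^2) = 7^1·(7−1) = 7·6 = 42.
φ(19) = 19 − 1 = 18.
φ(47) = 47 − 1 = 46.
Multiply: 42 · 18 · 46 = 34776.

34776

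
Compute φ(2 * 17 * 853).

13632

φ(2) = 2 − 1 = 1.
φ(17) = 17 − 1 = 16.
φ(853) = 853 − 1 = 852.
Since φ is multiplicative, φ(29002) = 1 · 16 · 852 = 13632.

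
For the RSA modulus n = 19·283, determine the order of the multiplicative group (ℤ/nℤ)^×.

For distinct primes, φ(pq) = (p−1)(q−1) = 18 × 282 = 5076.

5076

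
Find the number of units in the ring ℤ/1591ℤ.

1512

Prime factorization: 1591 = 37 × 43.
φ(1591) = 1591 · (1 − 1/37) · (1 − 1/43)
       = 1591 · 1512/1591 = 1512.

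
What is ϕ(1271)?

Prime factorization: 1271 = 31 * 41.
φ(1271) = 1271 · (1 − 1/31) · (1 − 1/41)
       = 1271 · 1200/1271 = 1200.

1200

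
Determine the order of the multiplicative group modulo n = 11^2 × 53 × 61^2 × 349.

φ(11^2) = 11^1·(11−1) = 11·10 = 110.
φ(53) = 53 − 1 = 52.
φ(61^2) = 61^2 − 61^1 = 3721 − 61 = 3660.
φ(349) = 349 − 1 = 348.
φ(8328107777) = 110 × 52 × 3660 × 348 = 7285449600.

7285449600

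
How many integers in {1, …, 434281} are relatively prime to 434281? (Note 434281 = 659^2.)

φ(434281) = 434281 · (1 − 1/659)
       = 434281 · 658/659 = 433622.

433622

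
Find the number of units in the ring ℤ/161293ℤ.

138600

Factor 161293: 161293 = 11^2 · 31 · 43.
φ(11^2) = 11^2 − 11^1 = 121 − 11 = 110.
φ(31) = 31 − 1 = 30.
φ(43) = 43 − 1 = 42.
Since φ is multiplicative, φ(161293) = 110 · 30 · 42 = 138600.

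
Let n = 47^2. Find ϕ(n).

2162

φ(47^2) = 47^1·(47−1) = 47·46 = 2162.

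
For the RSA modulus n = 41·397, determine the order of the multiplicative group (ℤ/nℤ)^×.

15840

φ(16277) = 16277 · (1 − 1/41) · (1 − 1/397)
       = 16277 · 15840/16277 = 15840.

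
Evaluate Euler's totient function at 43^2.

φ(43^2) = 43^2 − 43^1 = 1849 − 43 = 1806.

1806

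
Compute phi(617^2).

380072

φ(617^2) = 617^1·(617−1) = 617·616 = 380072.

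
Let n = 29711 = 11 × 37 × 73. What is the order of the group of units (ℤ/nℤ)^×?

25920

φ(11) = 11 − 1 = 10.
φ(37) = 37 − 1 = 36.
φ(73) = 73 − 1 = 72.
Multiply: 10 · 36 · 72 = 25920.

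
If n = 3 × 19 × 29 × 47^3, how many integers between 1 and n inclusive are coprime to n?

102426912

φ(171619419) = 171619419 · (1 − 1/3) · (1 − 1/19) · (1 − 1/29) · (1 − 1/47)
       = 171619419 · 46368/77691 = 102426912.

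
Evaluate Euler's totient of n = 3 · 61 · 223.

φ(40809) = 40809 · (1 − 1/3) · (1 − 1/61) · (1 − 1/223)
       = 40809 · 26640/40809 = 26640.

26640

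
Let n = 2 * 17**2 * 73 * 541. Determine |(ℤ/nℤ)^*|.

10575360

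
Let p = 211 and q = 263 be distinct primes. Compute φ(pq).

55020

φ(n) = (p − 1)(q − 1) = (211−1)(263−1) = 210·262 = 55020.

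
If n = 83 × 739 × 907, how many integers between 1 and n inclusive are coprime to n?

φ(83) = 83 − 1 = 82.
φ(739) = 739 − 1 = 738.
φ(907) = 907 − 1 = 906.
φ(55632659) = 82 × 738 × 906 = 54827496.

54827496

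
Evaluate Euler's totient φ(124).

First factor: 124 = 2^2 × 31.
φ(2^2) = 2^2 − 2^1 = 4 − 2 = 2.
φ(31) = 31 − 1 = 30.
Multiply: 2 · 30 = 60.

60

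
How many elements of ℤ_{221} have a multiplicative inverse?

192

First factor: 221 = 13 × 17.
φ(13) = 13 − 1 = 12.
φ(17) = 17 − 1 = 16.
φ(221) = 12 × 16 = 192.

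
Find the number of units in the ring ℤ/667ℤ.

616

Prime factorization: 667 = 23 · 29.
φ(667) = 667 · (1 − 1/23) · (1 − 1/29)
       = 667 · 616/667 = 616.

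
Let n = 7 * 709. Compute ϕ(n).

φ(4963) = 4963 · (1 − 1/7) · (1 − 1/709)
       = 4963 · 4248/4963 = 4248.

4248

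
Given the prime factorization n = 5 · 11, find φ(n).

φ(5) = 5 − 1 = 4.
φ(11) = 11 − 1 = 10.
Since φ is multiplicative, φ(55) = 4 · 10 = 40.

40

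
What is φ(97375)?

72000

Prime factorization: 97375 = 5^3 · 19 · 41.
φ(5^3) = 5^2·(5−1) = 25·4 = 100.
φ(19) = 19 − 1 = 18.
φ(41) = 41 − 1 = 40.
Multiply: 100 · 18 · 40 = 72000.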